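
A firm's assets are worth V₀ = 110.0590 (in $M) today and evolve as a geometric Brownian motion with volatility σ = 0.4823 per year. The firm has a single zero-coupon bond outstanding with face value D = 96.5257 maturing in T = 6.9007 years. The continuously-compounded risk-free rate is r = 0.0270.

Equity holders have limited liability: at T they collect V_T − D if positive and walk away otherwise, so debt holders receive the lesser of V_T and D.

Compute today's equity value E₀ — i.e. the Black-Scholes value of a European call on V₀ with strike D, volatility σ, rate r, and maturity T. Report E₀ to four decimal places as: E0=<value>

E0=61.2186

d₁ = [ln(V₀/D) + (r + σ²/2)T] / (σ√T)
   = [ln(110.0590/96.5257) + (0.0270 + 0.5·0.4823²)·6.9007] / (0.4823·√6.9007)
   = [0.131207 + 0.988916] / 1.266963 = 0.884101
d₂ = d₁ − σ√T = 0.884101 − 1.266963 = -0.382861
N(d₁) = 0.811679,  N(d₂) = 0.350911,  e^(−rT) = 0.830009
E₀ = V₀·N(d₁) − D·e^(−rT)·N(d₂)
   = 110.0590·0.811679 − 96.5257·0.830009·0.350911 = 61.218582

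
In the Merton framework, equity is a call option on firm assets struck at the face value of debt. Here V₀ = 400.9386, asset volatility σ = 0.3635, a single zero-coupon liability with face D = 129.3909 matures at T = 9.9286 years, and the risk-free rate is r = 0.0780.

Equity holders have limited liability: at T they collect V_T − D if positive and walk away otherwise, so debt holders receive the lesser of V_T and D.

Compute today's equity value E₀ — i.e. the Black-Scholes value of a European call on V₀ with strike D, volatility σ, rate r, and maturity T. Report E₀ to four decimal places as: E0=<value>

d₁ = [ln(V₀/D) + (r + σ²/2)T] / (σ√T)
   = [ln(400.9386/129.3909) + (0.0780 + 0.5·0.3635²)·9.9286] / (0.3635·√9.9286)
   = [1.130970 + 1.430375] / 1.145377 = 2.236247
d₂ = d₁ − σ√T = 2.236247 − 1.145377 = 1.090870
N(d₁) = 0.987332,  N(d₂) = 0.862335,  e^(−rT) = 0.460966
E₀ = V₀·N(d₁) − D·e^(−rT)·N(d₂)
   = 400.9386·0.987332 − 129.3909·0.460966·0.862335 = 344.425779

E0=344.4258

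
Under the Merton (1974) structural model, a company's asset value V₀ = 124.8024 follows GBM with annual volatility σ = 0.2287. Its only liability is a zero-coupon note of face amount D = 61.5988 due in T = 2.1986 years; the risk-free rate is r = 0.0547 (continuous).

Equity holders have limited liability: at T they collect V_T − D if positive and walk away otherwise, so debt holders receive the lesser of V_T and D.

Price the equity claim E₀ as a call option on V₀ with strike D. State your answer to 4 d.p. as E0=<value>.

E0=70.2509

d₁ = [ln(V₀/D) + (r + σ²/2)T] / (σ√T)
   = [ln(124.8024/61.5988) + (0.0547 + 0.5·0.2287²)·2.1986] / (0.2287·√2.1986)
   = [0.706089 + 0.177761] / 0.339109 = 2.606390
d₂ = d₁ − σ√T = 2.606390 − 0.339109 = 2.267281
N(d₁) = 0.995425,  N(d₂) = 0.988313,  e^(−rT) = 0.886687
E₀ = V₀·N(d₁) − D·e^(−rT)·N(d₂)
   = 124.8024·0.995425 − 61.5988·0.886687·0.988313 = 70.250875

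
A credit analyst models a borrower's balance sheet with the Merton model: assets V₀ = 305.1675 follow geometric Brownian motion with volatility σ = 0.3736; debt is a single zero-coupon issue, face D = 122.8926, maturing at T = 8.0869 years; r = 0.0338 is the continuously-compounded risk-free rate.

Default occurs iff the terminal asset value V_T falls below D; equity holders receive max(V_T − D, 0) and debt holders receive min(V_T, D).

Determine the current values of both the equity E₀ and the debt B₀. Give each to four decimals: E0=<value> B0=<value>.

E0=222.6013 B0=82.5662

d₁ = [ln(V₀/D) + (r + σ²/2)T] / (σ√T)
   = [ln(305.1675/122.8926) + (0.0338 + 0.5·0.3736²)·8.0869] / (0.3736·√8.0869)
   = [0.909550 + 0.837710] / 1.062424 = 1.644597
d₂ = d₁ − σ√T = 1.644597 − 1.062424 = 0.582173
N(d₁) = 0.949974,  N(d₂) = 0.719775,  e^(−rT) = 0.760836
E₀ = V₀·N(d₁) − D·e^(−rT)·N(d₂)
   = 305.1675·0.949974 − 122.8926·0.760836·0.719775 = 222.601276
B₀ = V₀ − E₀ = 305.1675 − 222.601276 = 82.566224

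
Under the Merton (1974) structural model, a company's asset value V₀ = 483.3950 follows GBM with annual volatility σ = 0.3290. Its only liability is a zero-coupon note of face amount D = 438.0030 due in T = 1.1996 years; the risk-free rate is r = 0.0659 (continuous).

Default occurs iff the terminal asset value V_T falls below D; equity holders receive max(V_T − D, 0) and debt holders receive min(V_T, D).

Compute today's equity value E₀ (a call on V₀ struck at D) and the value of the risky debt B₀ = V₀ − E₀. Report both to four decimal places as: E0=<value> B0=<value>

d₁ = [ln(V₀/D) + (r + σ²/2)T] / (σ√T)
   = [ln(483.3950/438.0030) + (0.0659 + 0.5·0.3290²)·1.1996] / (0.3290·√1.1996)
   = [0.098608 + 0.143977] / 0.360341 = 0.673209
d₂ = d₁ − σ√T = 0.673209 − 0.360341 = 0.312867
N(d₁) = 0.749593,  N(d₂) = 0.622809,  e^(−rT) = 0.923990
E₀ = V₀·N(d₁) − D·e^(−rT)·N(d₂)
   = 483.3950·0.749593 − 438.0030·0.923990·0.622809 = 110.291899
B₀ = V₀ − E₀ = 483.3950 − 110.291899 = 373.103101

E0=110.2919 B0=373.1031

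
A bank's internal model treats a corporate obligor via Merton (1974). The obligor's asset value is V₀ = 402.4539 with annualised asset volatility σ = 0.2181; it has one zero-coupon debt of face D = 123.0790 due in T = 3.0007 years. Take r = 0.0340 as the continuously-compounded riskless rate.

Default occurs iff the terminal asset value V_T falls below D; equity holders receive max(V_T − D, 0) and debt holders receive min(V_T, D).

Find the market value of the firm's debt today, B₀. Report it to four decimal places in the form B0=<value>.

B0=111.1347

d₁ = [ln(V₀/D) + (r + σ²/2)T] / (σ√T)
   = [ln(402.4539/123.0790) + (0.0340 + 0.5·0.2181²)·3.0007] / (0.2181·√3.0007)
   = [1.184754 + 0.173392] / 0.377804 = 3.594839
d₂ = d₁ − σ√T = 3.594839 − 0.377804 = 3.217035
N(d₁) = 0.999838,  N(d₂) = 0.999352,  e^(−rT) = 0.903008
E₀ = V₀·N(d₁) − D·e^(−rT)·N(d₂)
   = 402.4539·0.999838 − 123.0790·0.903008·0.999352 = 291.319231
B₀ = V₀ − E₀ = 402.4539 − 291.319231 = 111.134669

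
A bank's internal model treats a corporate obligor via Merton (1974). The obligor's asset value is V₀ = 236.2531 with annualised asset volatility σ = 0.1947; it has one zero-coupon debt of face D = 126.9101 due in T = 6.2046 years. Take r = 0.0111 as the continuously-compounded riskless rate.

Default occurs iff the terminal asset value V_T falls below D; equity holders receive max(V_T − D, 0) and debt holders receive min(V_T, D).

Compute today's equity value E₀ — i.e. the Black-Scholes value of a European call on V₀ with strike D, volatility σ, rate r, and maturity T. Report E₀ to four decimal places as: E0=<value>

d₁ = [ln(V₀/D) + (r + σ²/2)T] / (σ√T)
   = [ln(236.2531/126.9101) + (0.0111 + 0.5·0.1947²)·6.2046] / (0.1947·√6.2046)
   = [0.621425 + 0.186473] / 0.484979 = 1.665842
d₂ = d₁ − σ√T = 1.665842 − 0.484979 = 1.180863
N(d₁) = 0.952128,  N(d₂) = 0.881171,  e^(−rT) = 0.933447
E₀ = V₀·N(d₁) − D·e^(−rT)·N(d₂)
   = 236.2531·0.952128 − 126.9101·0.933447·0.881171 = 120.556120

E0=120.5561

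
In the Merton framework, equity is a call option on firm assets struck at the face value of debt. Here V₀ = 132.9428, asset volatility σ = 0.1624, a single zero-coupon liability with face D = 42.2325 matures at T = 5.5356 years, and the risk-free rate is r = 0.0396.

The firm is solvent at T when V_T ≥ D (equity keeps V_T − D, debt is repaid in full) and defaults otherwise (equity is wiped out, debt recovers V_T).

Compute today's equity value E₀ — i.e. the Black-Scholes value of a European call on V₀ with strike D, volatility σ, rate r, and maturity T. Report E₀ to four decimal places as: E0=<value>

E0=99.0247

d₁ = [ln(V₀/D) + (r + σ²/2)T] / (σ√T)
   = [ln(132.9428/42.2325) + (0.0396 + 0.5·0.1624²)·5.5356] / (0.1624·√5.5356)
   = [1.146729 + 0.292207] / 0.382092 = 3.765937
d₂ = d₁ − σ√T = 3.765937 − 0.382092 = 3.383845
N(d₁) = 0.999917,  N(d₂) = 0.999643,  e^(−rT) = 0.803153
E₀ = V₀·N(d₁) − D·e^(−rT)·N(d₂)
   = 132.9428·0.999917 − 42.2325·0.803153·0.999643 = 99.024724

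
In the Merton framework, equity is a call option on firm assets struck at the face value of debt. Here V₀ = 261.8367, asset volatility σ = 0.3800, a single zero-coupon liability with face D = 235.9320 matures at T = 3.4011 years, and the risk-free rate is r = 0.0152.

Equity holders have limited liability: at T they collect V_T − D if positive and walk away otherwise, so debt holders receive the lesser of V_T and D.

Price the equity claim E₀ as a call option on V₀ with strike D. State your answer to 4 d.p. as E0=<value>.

d₁ = [ln(V₀/D) + (r + σ²/2)T] / (σ√T)
   = [ln(261.8367/235.9320) + (0.0152 + 0.5·0.3800²)·3.4011] / (0.3800·√3.4011)
   = [0.104177 + 0.297256] / 0.700799 = 0.572823
d₂ = d₁ − σ√T = 0.572823 − 0.700799 = -0.127976
N(d₁) = 0.716618,  N(d₂) = 0.449084,  e^(−rT) = 0.949617
E₀ = V₀·N(d₁) − D·e^(−rT)·N(d₂)
   = 261.8367·0.716618 − 235.9320·0.949617·0.449084 = 87.021777

E0=87.0218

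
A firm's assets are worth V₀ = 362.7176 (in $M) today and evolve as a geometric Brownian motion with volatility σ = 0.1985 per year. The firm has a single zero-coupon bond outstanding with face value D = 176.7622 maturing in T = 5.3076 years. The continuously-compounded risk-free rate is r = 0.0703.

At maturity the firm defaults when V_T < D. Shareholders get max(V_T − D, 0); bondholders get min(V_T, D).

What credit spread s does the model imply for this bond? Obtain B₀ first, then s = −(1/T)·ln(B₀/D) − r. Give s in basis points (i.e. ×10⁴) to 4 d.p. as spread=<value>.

spread=4.1133

d₁ = [ln(V₀/D) + (r + σ²/2)T] / (σ√T)
   = [ln(362.7176/176.7622) + (0.0703 + 0.5·0.1985²)·5.3076] / (0.1985·√5.3076)
   = [0.718819 + 0.477690] / 0.457309 = 2.616414
d₂ = d₁ − σ√T = 2.616414 − 0.457309 = 2.159105
N(d₁) = 0.995557,  N(d₂) = 0.984579,  e^(−rT) = 0.688580
E₀ = V₀·N(d₁) − D·e^(−rT)·N(d₂)
   = 362.7176·0.995557 − 176.7622·0.688580·0.984579 = 241.268180
B₀ = V₀ − E₀ = 362.7176 − 241.268180 = 121.449420
spread = −(1/T)·ln(B₀/D) − r = −(1/5.3076)·ln(121.449420/176.7622) − 0.0703 = 0.00041133
in basis points: 0.00041133 × 10⁴ = 4.1133 bp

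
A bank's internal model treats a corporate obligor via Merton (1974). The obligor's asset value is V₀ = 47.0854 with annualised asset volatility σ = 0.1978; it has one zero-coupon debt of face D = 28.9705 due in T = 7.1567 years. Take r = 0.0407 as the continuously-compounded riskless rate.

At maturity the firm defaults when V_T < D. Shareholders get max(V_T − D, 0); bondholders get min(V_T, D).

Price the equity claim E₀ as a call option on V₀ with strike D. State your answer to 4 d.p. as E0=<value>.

E0=25.9543

d₁ = [ln(V₀/D) + (r + σ²/2)T] / (σ√T)
   = [ln(47.0854/28.9705) + (0.0407 + 0.5·0.1978²)·7.1567] / (0.1978·√7.1567)
   = [0.485685 + 0.431280] / 0.529155 = 1.732886
d₂ = d₁ − σ√T = 1.732886 − 0.529155 = 1.203731
N(d₁) = 0.958442,  N(d₂) = 0.885653,  e^(−rT) = 0.747308
E₀ = V₀·N(d₁) − D·e^(−rT)·N(d₂)
   = 47.0854·0.958442 − 28.9705·0.747308·0.885653 = 25.954331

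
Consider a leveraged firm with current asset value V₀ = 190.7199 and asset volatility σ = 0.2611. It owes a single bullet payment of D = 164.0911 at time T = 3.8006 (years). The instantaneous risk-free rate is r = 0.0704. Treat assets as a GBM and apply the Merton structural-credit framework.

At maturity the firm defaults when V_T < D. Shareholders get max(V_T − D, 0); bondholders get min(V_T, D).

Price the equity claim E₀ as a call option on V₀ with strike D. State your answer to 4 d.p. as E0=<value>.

d₁ = [ln(V₀/D) + (r + σ²/2)T] / (σ√T)
   = [ln(190.7199/164.0911) + (0.0704 + 0.5·0.2611²)·3.8006] / (0.2611·√3.8006)
   = [0.150384 + 0.397112] / 0.509018 = 1.075593
d₂ = d₁ − σ√T = 1.075593 − 0.509018 = 0.566575
N(d₁) = 0.858945,  N(d₂) = 0.714499,  e^(−rT) = 0.765243
E₀ = V₀·N(d₁) − D·e^(−rT)·N(d₂)
   = 190.7199·0.858945 − 164.0911·0.765243·0.714499 = 74.098727

E0=74.0987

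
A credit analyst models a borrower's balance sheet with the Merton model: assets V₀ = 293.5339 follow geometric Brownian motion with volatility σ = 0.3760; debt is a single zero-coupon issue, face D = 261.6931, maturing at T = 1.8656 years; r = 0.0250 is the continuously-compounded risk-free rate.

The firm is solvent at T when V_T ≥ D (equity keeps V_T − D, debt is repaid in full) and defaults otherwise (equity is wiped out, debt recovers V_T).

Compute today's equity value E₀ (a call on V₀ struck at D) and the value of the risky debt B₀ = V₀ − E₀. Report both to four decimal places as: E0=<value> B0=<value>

d₁ = [ln(V₀/D) + (r + σ²/2)T] / (σ√T)
   = [ln(293.5339/261.6931) + (0.0250 + 0.5·0.3760²)·1.8656] / (0.3760·√1.8656)
   = [0.114821 + 0.178516] / 0.513567 = 0.571174
d₂ = d₁ − σ√T = 0.571174 − 0.513567 = 0.057607
N(d₁) = 0.716059,  N(d₂) = 0.522969,  e^(−rT) = 0.954431
E₀ = V₀·N(d₁) − D·e^(−rT)·N(d₂)
   = 293.5339·0.716059 − 261.6931·0.954431·0.522969 = 79.566679
B₀ = V₀ − E₀ = 293.5339 − 79.566679 = 213.967221

E0=79.5667 B0=213.9672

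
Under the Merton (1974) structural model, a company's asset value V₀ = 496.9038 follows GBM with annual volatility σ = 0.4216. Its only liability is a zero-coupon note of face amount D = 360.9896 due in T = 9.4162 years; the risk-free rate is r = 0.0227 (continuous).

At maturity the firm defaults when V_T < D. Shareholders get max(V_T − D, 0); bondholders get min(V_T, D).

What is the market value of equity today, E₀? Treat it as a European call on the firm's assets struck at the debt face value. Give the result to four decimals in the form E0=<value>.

E0=306.2417

d₁ = [ln(V₀/D) + (r + σ²/2)T] / (σ√T)
   = [ln(496.9038/360.9896) + (0.0227 + 0.5·0.4216²)·9.4162] / (0.4216·√9.4162)
   = [0.319547 + 1.050596] / 1.293714 = 1.059077
d₂ = d₁ − σ√T = 1.059077 − 1.293714 = -0.234637
N(d₁) = 0.855218,  N(d₂) = 0.407245,  e^(−rT) = 0.807552
E₀ = V₀·N(d₁) − D·e^(−rT)·N(d₂)
   = 496.9038·0.855218 − 360.9896·0.807552·0.407245 = 306.241673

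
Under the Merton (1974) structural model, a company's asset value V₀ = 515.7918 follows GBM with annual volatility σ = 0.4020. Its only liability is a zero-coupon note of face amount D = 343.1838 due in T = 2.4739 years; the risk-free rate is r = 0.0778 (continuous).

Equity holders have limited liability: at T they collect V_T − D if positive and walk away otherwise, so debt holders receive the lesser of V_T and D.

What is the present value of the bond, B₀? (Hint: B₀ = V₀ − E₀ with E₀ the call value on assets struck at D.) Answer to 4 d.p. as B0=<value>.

B0=261.6066

d₁ = [ln(V₀/D) + (r + σ²/2)T] / (σ√T)
   = [ln(515.7918/343.1838) + (0.0778 + 0.5·0.4020²)·2.4739] / (0.4020·√2.4739)
   = [0.407437 + 0.392365] / 0.632291 = 1.264928
d₂ = d₁ − σ√T = 1.264928 − 0.632291 = 0.632636
N(d₁) = 0.897051,  N(d₂) = 0.736514,  e^(−rT) = 0.824920
E₀ = V₀·N(d₁) − D·e^(−rT)·N(d₂)
   = 515.7918·0.897051 − 343.1838·0.824920·0.736514 = 254.185213
B₀ = V₀ − E₀ = 515.7918 − 254.185213 = 261.606587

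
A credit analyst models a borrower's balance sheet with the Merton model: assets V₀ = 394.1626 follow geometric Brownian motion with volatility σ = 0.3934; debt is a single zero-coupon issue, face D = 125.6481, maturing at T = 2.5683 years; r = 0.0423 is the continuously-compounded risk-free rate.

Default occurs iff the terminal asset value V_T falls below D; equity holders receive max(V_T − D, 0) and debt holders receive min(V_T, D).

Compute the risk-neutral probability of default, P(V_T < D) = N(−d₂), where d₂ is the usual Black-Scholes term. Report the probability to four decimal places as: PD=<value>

PD=0.0474

d₁ = [ln(V₀/D) + (r + σ²/2)T] / (σ√T)
   = [ln(394.1626/125.6481) + (0.0423 + 0.5·0.3934²)·2.5683] / (0.3934·√2.5683)
   = [1.143278 + 0.307379] / 0.630460 = 2.300952
d₂ = d₁ − σ√T = 2.300952 − 0.630460 = 1.670492
risk-neutral PD = N(−d₂) = N(-1.670492) = 0.047411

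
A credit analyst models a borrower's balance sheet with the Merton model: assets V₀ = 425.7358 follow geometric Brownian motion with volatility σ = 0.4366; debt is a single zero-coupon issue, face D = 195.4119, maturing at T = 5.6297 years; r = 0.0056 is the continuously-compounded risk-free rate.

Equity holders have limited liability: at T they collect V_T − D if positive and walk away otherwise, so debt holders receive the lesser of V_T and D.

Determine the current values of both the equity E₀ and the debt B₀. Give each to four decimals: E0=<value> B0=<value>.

E0=270.1319 B0=155.6039

d₁ = [ln(V₀/D) + (r + σ²/2)T] / (σ√T)
   = [ln(425.7358/195.4119) + (0.0056 + 0.5·0.4366²)·5.6297] / (0.4366·√5.6297)
   = [0.778709 + 0.568092] / 1.035920 = 1.300101
d₂ = d₁ − σ√T = 1.300101 − 1.035920 = 0.264181
N(d₁) = 0.903217,  N(d₂) = 0.604180,  e^(−rT) = 0.968965
E₀ = V₀·N(d₁) − D·e^(−rT)·N(d₂)
   = 425.7358·0.903217 − 195.4119·0.968965·0.604180 = 270.131903
B₀ = V₀ − E₀ = 425.7358 − 270.131903 = 155.603897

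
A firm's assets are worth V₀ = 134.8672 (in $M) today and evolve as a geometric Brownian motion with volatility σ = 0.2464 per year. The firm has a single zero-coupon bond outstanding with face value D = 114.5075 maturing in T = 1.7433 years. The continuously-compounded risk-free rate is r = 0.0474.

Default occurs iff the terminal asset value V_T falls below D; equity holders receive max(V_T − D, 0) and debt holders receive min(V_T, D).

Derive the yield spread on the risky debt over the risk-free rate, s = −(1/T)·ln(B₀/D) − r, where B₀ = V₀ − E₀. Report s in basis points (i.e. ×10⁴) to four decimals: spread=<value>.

d₁ = [ln(V₀/D) + (r + σ²/2)T] / (σ√T)
   = [ln(134.8672/114.5075) + (0.0474 + 0.5·0.2464²)·1.7433] / (0.2464·√1.7433)
   = [0.163650 + 0.135553] / 0.325332 = 0.919686
d₂ = d₁ − σ√T = 0.919686 − 0.325332 = 0.594354
N(d₁) = 0.821131,  N(d₂) = 0.723862,  e^(−rT) = 0.920690
E₀ = V₀·N(d₁) − D·e^(−rT)·N(d₂)
   = 134.8672·0.821131 − 114.5075·0.920690·0.723862 = 34.429912
B₀ = V₀ − E₀ = 134.8672 − 34.429912 = 100.437288
spread = −(1/T)·ln(B₀/D) − r = −(1/1.7433)·ln(100.437288/114.5075) − 0.0474 = 0.02780610
in basis points: 0.02780610 × 10⁴ = 278.0610 bp

spread=278.0610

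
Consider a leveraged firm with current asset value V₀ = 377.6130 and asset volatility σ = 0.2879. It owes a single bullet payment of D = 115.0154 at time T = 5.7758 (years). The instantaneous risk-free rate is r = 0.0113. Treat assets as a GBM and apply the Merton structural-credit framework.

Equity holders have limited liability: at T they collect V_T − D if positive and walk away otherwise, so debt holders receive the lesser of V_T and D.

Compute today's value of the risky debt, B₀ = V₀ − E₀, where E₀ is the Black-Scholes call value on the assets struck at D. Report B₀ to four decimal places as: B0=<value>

B0=105.9041

d₁ = [ln(V₀/D) + (r + σ²/2)T] / (σ√T)
   = [ln(377.6130/115.0154) + (0.0113 + 0.5·0.2879²)·5.7758] / (0.2879·√5.7758)
   = [1.188804 + 0.304634] / 0.691907 = 2.158437
d₂ = d₁ − σ√T = 2.158437 − 0.691907 = 1.466530
N(d₁) = 0.984553,  N(d₂) = 0.928748,  e^(−rT) = 0.936818
E₀ = V₀·N(d₁) − D·e^(−rT)·N(d₂)
   = 377.6130·0.984553 − 115.0154·0.936818·0.928748 = 271.708862
B₀ = V₀ − E₀ = 377.6130 − 271.708862 = 105.904138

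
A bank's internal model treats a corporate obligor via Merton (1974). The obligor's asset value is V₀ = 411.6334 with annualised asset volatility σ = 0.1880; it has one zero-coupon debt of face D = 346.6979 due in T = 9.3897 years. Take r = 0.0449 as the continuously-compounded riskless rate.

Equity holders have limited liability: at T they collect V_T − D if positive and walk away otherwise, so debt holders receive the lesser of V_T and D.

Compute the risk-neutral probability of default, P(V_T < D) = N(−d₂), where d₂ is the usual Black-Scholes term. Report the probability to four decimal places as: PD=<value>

PD=0.2291

d₁ = [ln(V₀/D) + (r + σ²/2)T] / (σ√T)
   = [ln(411.6334/346.6979) + (0.0449 + 0.5·0.1880²)·9.3897] / (0.1880·√9.3897)
   = [0.171679 + 0.587532] / 0.576081 = 1.317890
d₂ = d₁ − σ√T = 1.317890 − 0.576081 = 0.741809
risk-neutral PD = N(−d₂) = N(-0.741809) = 0.229102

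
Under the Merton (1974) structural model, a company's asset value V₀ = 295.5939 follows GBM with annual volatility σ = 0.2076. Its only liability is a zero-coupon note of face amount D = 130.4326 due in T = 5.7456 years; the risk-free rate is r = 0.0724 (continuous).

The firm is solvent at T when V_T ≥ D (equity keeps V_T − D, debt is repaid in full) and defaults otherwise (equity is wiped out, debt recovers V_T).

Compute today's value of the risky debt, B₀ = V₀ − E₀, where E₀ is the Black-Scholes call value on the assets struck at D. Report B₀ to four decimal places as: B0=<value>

d₁ = [ln(V₀/D) + (r + σ²/2)T] / (σ√T)
   = [ln(295.5939/130.4326) + (0.0724 + 0.5·0.2076²)·5.7456] / (0.2076·√5.7456)
   = [0.818130 + 0.539793] / 0.497617 = 2.728852
d₂ = d₁ − σ√T = 2.728852 − 0.497617 = 2.231235
N(d₁) = 0.996822,  N(d₂) = 0.987167,  e^(−rT) = 0.659693
E₀ = V₀·N(d₁) − D·e^(−rT)·N(d₂)
   = 295.5939·0.996822 − 130.4326·0.659693·0.987167 = 209.713365
B₀ = V₀ − E₀ = 295.5939 − 209.713365 = 85.880535

B0=85.8805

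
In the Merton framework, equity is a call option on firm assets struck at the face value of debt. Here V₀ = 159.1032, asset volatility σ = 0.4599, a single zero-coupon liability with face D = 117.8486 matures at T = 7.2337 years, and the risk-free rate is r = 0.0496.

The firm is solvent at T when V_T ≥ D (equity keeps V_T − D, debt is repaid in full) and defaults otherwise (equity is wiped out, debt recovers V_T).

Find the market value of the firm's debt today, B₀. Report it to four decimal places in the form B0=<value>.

B0=58.2080

d₁ = [ln(V₀/D) + (r + σ²/2)T] / (σ√T)
   = [ln(159.1032/117.8486) + (0.0496 + 0.5·0.4599²)·7.2337] / (0.4599·√7.2337)
   = [0.300152 + 1.123784] / 1.236926 = 1.151190
d₂ = d₁ − σ√T = 1.151190 − 1.236926 = -0.085736
N(d₁) = 0.875173,  N(d₂) = 0.465838,  e^(−rT) = 0.698520
E₀ = V₀·N(d₁) − D·e^(−rT)·N(d₂)
   = 159.1032·0.875173 − 117.8486·0.698520·0.465838 = 100.895203
B₀ = V₀ − E₀ = 159.1032 − 100.895203 = 58.207997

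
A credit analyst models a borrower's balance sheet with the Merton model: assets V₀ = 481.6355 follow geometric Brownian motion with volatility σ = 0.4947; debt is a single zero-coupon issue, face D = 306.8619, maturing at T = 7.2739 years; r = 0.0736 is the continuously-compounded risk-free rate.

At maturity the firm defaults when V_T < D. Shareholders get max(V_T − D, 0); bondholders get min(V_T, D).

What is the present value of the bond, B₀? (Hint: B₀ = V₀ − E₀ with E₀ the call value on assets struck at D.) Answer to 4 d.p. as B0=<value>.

d₁ = [ln(V₀/D) + (r + σ²/2)T] / (σ√T)
   = [ln(481.6355/306.8619) + (0.0736 + 0.5·0.4947²)·7.2739] / (0.4947·√7.2739)
   = [0.450790 + 1.425423] / 1.334214 = 1.406230
d₂ = d₁ − σ√T = 1.406230 − 1.334214 = 0.072016
N(d₁) = 0.920172,  N(d₂) = 0.528705,  e^(−rT) = 0.585459
E₀ = V₀·N(d₁) − D·e^(−rT)·N(d₂)
   = 481.6355·0.920172 − 306.8619·0.585459·0.528705 = 348.202947
B₀ = V₀ − E₀ = 481.6355 − 348.202947 = 133.432553

B0=133.4326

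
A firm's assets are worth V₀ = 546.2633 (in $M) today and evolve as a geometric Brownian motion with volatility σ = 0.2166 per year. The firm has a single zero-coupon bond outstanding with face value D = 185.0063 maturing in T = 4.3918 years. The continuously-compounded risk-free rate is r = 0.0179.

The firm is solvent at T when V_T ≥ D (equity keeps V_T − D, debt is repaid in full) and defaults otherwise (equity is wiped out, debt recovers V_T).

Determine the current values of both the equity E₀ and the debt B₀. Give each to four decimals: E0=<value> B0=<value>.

E0=375.4707 B0=170.7926

d₁ = [ln(V₀/D) + (r + σ²/2)T] / (σ√T)
   = [ln(546.2633/185.0063) + (0.0179 + 0.5·0.2166²)·4.3918] / (0.2166·√4.3918)
   = [1.082711 + 0.181635] / 0.453920 = 2.785392
d₂ = d₁ − σ√T = 2.785392 − 0.453920 = 2.331472
N(d₁) = 0.997327,  N(d₂) = 0.990136,  e^(−rT) = 0.924397
E₀ = V₀·N(d₁) − D·e^(−rT)·N(d₂)
   = 546.2633·0.997327 − 185.0063·0.924397·0.990136 = 375.470692
B₀ = V₀ − E₀ = 546.2633 − 375.470692 = 170.792608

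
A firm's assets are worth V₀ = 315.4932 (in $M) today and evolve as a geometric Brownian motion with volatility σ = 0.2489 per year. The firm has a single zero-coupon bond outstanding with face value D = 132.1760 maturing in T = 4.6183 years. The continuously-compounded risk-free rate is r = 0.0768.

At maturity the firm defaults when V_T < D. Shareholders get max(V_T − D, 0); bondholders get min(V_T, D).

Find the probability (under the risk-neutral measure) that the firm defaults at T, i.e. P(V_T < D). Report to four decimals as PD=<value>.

PD=0.0216

d₁ = [ln(V₀/D) + (r + σ²/2)T] / (σ√T)
   = [ln(315.4932/132.1760) + (0.0768 + 0.5·0.2489²)·4.6183] / (0.2489·√4.6183)
   = [0.870003 + 0.497740] / 0.534892 = 2.557046
d₂ = d₁ − σ√T = 2.557046 − 0.534892 = 2.022154
risk-neutral PD = N(−d₂) = N(-2.022154) = 0.021580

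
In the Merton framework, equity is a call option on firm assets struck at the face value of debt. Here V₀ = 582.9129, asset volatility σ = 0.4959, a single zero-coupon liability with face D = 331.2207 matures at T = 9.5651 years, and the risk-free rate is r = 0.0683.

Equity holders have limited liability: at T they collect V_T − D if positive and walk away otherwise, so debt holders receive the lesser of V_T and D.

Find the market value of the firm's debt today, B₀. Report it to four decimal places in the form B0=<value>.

B0=122.5933

d₁ = [ln(V₀/D) + (r + σ²/2)T] / (σ√T)
   = [ln(582.9129/331.2207) + (0.0683 + 0.5·0.4959²)·9.5651] / (0.4959·√9.5651)
   = [0.565253 + 1.829406] / 1.533695 = 1.561366
d₂ = d₁ − σ√T = 1.561366 − 1.533695 = 0.027672
N(d₁) = 0.940781,  N(d₂) = 0.511038,  e^(−rT) = 0.520328
E₀ = V₀·N(d₁) − D·e^(−rT)·N(d₂)
   = 582.9129·0.940781 − 331.2207·0.520328·0.511038 = 460.319574
B₀ = V₀ − E₀ = 582.9129 − 460.319574 = 122.593326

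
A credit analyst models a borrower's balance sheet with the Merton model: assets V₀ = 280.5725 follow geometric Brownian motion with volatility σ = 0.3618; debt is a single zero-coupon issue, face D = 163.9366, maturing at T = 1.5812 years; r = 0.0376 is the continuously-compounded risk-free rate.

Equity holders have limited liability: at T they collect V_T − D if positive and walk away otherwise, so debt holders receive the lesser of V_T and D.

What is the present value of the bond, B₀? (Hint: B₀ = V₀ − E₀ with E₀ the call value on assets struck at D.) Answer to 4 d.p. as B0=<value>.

d₁ = [ln(V₀/D) + (r + σ²/2)T] / (σ√T)
   = [ln(280.5725/163.9366) + (0.0376 + 0.5·0.3618²)·1.5812] / (0.3618·√1.5812)
   = [0.537352 + 0.162942] / 0.454948 = 1.539284
d₂ = d₁ − σ√T = 1.539284 − 0.454948 = 1.084336
N(d₁) = 0.938132,  N(d₂) = 0.860892,  e^(−rT) = 0.942280
E₀ = V₀·N(d₁) − D·e^(−rT)·N(d₂)
   = 280.5725·0.938132 − 163.9366·0.942280·0.860892 = 130.228636
B₀ = V₀ − E₀ = 280.5725 − 130.228636 = 150.343864

B0=150.3439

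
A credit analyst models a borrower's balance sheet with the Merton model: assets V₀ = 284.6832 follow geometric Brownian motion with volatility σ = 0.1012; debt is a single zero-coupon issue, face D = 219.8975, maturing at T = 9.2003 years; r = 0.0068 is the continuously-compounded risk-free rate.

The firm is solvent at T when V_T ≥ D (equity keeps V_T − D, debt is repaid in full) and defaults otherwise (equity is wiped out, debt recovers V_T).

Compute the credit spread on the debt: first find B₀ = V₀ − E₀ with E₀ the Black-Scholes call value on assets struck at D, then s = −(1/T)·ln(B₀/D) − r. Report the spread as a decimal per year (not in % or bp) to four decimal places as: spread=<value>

spread=0.0030

d₁ = [ln(V₀/D) + (r + σ²/2)T] / (σ√T)
   = [ln(284.6832/219.8975) + (0.0068 + 0.5·0.1012²)·9.2003] / (0.1012·√9.2003)
   = [0.258215 + 0.109674] / 0.306960 = 1.198495
d₂ = d₁ − σ√T = 1.198495 − 0.306960 = 0.891535
N(d₁) = 0.884638,  N(d₂) = 0.813679,  e^(−rT) = 0.939355
E₀ = V₀·N(d₁) − D·e^(−rT)·N(d₂)
   = 284.6832·0.884638 − 219.8975·0.939355·0.813679 = 83.766563
B₀ = V₀ − E₀ = 284.6832 − 83.766563 = 200.916637
spread = −(1/T)·ln(B₀/D) − r = −(1/9.2003)·ln(200.916637/219.8975) − 0.0068 = 0.00301179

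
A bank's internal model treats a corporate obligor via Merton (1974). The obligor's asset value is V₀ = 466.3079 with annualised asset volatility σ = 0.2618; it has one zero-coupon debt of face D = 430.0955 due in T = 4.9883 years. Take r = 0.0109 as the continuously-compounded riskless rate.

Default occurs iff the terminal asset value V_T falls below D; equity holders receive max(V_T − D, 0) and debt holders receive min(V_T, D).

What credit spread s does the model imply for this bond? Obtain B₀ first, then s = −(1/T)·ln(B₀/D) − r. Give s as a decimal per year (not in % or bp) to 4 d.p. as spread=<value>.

spread=0.0399

d₁ = [ln(V₀/D) + (r + σ²/2)T] / (σ√T)
   = [ln(466.3079/430.0955) + (0.0109 + 0.5·0.2618²)·4.9883] / (0.2618·√4.9883)
   = [0.080839 + 0.225320] / 0.584717 = 0.523601
d₂ = d₁ − σ√T = 0.523601 − 0.584717 = -0.061116
N(d₁) = 0.699722,  N(d₂) = 0.475633,  e^(−rT) = 0.947079
E₀ = V₀·N(d₁) − D·e^(−rT)·N(d₂)
   = 466.3079·0.699722 − 430.0955·0.947079·0.475633 = 132.544004
B₀ = V₀ − E₀ = 466.3079 − 132.544004 = 333.763896
spread = −(1/T)·ln(B₀/D) − r = −(1/4.9883)·ln(333.763896/430.0955) − 0.0109 = 0.03993364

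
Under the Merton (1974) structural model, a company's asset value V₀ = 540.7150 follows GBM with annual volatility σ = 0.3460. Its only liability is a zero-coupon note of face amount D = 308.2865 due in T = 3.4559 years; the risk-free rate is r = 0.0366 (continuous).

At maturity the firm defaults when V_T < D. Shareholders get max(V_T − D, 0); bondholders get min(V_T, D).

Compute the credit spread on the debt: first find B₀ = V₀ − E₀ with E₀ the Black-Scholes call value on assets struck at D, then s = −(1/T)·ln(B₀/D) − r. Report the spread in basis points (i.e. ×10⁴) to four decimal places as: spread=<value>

spread=190.9369

d₁ = [ln(V₀/D) + (r + σ²/2)T] / (σ√T)
   = [ln(540.7150/308.2865) + (0.0366 + 0.5·0.3460²)·3.4559] / (0.3460·√3.4559)
   = [0.561863 + 0.333349] / 0.643216 = 1.391776
d₂ = d₁ − σ√T = 1.391776 − 0.643216 = 0.748560
N(d₁) = 0.918005,  N(d₂) = 0.772939,  e^(−rT) = 0.881187
E₀ = V₀·N(d₁) − D·e^(−rT)·N(d₂)
   = 540.7150·0.918005 − 308.2865·0.881187·0.772939 = 286.404054
B₀ = V₀ − E₀ = 540.7150 − 286.404054 = 254.310946
spread = −(1/T)·ln(B₀/D) − r = −(1/3.4559)·ln(254.310946/308.2865) − 0.0366 = 0.01909369
in basis points: 0.01909369 × 10⁴ = 190.9369 bp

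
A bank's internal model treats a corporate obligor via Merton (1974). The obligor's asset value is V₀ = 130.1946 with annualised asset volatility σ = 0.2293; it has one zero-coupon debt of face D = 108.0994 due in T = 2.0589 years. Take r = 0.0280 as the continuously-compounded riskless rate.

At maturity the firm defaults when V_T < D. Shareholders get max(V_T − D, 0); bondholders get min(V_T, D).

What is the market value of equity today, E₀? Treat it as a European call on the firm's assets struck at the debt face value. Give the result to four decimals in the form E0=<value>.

E0=33.1684

d₁ = [ln(V₀/D) + (r + σ²/2)T] / (σ√T)
   = [ln(130.1946/108.0994) + (0.0280 + 0.5·0.2293²)·2.0589] / (0.2293·√2.0589)
   = [0.185979 + 0.111776] / 0.329020 = 0.904977
d₂ = d₁ − σ√T = 0.904977 − 0.329020 = 0.575958
N(d₁) = 0.817261,  N(d₂) = 0.717678,  e^(−rT) = 0.943981
E₀ = V₀·N(d₁) − D·e^(−rT)·N(d₂)
   = 130.1946·0.817261 − 108.0994·0.943981·0.717678 = 33.168415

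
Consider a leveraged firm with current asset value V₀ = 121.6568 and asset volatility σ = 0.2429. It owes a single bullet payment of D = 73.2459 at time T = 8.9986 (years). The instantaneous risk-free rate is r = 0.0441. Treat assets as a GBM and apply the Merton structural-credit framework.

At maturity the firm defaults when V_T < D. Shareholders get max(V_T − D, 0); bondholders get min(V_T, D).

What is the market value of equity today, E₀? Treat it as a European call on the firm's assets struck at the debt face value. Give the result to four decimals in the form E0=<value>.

E0=75.1824

d₁ = [ln(V₀/D) + (r + σ²/2)T] / (σ√T)
   = [ln(121.6568/73.2459) + (0.0441 + 0.5·0.2429²)·8.9986] / (0.2429·√8.9986)
   = [0.507382 + 0.662299] / 0.728643 = 1.605285
d₂ = d₁ − σ√T = 1.605285 − 0.728643 = 0.876642
N(d₁) = 0.945784,  N(d₂) = 0.809659,  e^(−rT) = 0.672443
E₀ = V₀·N(d₁) − D·e^(−rT)·N(d₂)
   = 121.6568·0.945784 − 73.2459·0.672443·0.809659 = 75.182410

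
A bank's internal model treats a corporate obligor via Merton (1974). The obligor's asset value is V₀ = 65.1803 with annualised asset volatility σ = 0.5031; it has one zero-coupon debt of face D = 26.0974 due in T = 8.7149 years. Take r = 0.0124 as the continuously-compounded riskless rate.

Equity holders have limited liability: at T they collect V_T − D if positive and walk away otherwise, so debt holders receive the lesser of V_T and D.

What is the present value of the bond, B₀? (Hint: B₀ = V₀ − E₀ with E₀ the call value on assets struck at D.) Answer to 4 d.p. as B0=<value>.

d₁ = [ln(V₀/D) + (r + σ²/2)T] / (σ√T)
   = [ln(65.1803/26.0974) + (0.0124 + 0.5·0.5031²)·8.7149] / (0.5031·√8.7149)
   = [0.915322 + 1.210977] / 1.485202 = 1.431656
d₂ = d₁ − σ√T = 1.431656 − 1.485202 = -0.053546
N(d₁) = 0.923879,  N(d₂) = 0.478649,  e^(−rT) = 0.897569
E₀ = V₀·N(d₁) − D·e^(−rT)·N(d₂)
   = 65.1803·0.923879 − 26.0974·0.897569·0.478649 = 49.006730
B₀ = V₀ − E₀ = 65.1803 − 49.006730 = 16.173570

B0=16.1736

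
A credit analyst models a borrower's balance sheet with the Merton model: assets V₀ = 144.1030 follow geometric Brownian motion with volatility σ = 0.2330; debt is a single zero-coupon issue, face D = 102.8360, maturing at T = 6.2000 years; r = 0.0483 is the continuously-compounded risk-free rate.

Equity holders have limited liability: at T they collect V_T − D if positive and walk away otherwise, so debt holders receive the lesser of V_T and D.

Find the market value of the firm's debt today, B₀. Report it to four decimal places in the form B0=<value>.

d₁ = [ln(V₀/D) + (r + σ²/2)T] / (σ√T)
   = [ln(144.1030/102.8360) + (0.0483 + 0.5·0.2330²)·6.2000] / (0.2330·√6.2000)
   = [0.337393 + 0.467756] / 0.580165 = 1.387792
d₂ = d₁ − σ√T = 1.387792 − 0.580165 = 0.807627
N(d₁) = 0.917400,  N(d₂) = 0.790347,  e^(−rT) = 0.741218
E₀ = V₀·N(d₁) − D·e^(−rT)·N(d₂)
   = 144.1030·0.917400 − 102.8360·0.741218·0.790347 = 71.956690
B₀ = V₀ − E₀ = 144.1030 − 71.956690 = 72.146310

B0=72.1463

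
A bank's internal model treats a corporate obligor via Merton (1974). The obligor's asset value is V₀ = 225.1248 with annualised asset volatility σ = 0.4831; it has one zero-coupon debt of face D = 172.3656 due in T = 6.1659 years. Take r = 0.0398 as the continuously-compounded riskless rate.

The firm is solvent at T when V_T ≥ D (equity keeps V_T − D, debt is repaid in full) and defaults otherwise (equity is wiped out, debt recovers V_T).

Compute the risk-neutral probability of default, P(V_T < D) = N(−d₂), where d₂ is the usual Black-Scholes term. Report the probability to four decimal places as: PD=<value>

PD=0.5685

d₁ = [ln(V₀/D) + (r + σ²/2)T] / (σ√T)
   = [ln(225.1248/172.3656) + (0.0398 + 0.5·0.4831²)·6.1659] / (0.4831·√6.1659)
   = [0.267037 + 0.964919] / 1.199597 = 1.026975
d₂ = d₁ − σ√T = 1.026975 − 1.199597 = -0.172622
risk-neutral PD = N(−d₂) = N(0.172622) = 0.568526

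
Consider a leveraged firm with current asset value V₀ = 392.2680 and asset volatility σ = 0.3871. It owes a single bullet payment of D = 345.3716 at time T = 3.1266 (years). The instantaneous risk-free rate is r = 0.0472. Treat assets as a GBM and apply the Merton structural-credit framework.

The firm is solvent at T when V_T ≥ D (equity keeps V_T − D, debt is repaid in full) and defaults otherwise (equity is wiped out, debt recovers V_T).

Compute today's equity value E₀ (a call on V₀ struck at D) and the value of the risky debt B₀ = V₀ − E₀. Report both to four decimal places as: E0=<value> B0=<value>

E0=146.5944 B0=245.6736

d₁ = [ln(V₀/D) + (r + σ²/2)T] / (σ√T)
   = [ln(392.2680/345.3716) + (0.0472 + 0.5·0.3871²)·3.1266] / (0.3871·√3.1266)
   = [0.127324 + 0.381830] / 0.684478 = 0.743859
d₂ = d₁ − σ√T = 0.743859 − 0.684478 = 0.059381
N(d₁) = 0.771519,  N(d₂) = 0.523676,  e^(−rT) = 0.862797
E₀ = V₀·N(d₁) − D·e^(−rT)·N(d₂)
   = 392.2680·0.771519 − 345.3716·0.862797·0.523676 = 146.594377
B₀ = V₀ − E₀ = 392.2680 − 146.594377 = 245.673623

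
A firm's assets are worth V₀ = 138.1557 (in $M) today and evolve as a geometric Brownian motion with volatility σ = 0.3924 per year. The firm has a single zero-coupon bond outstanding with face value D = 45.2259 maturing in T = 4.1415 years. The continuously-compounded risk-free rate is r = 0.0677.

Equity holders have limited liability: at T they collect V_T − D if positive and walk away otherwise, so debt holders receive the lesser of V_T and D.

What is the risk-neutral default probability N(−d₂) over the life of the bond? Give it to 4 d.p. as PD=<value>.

PD=0.0885

d₁ = [ln(V₀/D) + (r + σ²/2)T] / (σ√T)
   = [ln(138.1557/45.2259) + (0.0677 + 0.5·0.3924²)·4.1415] / (0.3924·√4.1415)
   = [1.116711 + 0.599229] / 0.798561 = 2.148792
d₂ = d₁ − σ√T = 2.148792 − 0.798561 = 1.350231
risk-neutral PD = N(−d₂) = N(-1.350231) = 0.088471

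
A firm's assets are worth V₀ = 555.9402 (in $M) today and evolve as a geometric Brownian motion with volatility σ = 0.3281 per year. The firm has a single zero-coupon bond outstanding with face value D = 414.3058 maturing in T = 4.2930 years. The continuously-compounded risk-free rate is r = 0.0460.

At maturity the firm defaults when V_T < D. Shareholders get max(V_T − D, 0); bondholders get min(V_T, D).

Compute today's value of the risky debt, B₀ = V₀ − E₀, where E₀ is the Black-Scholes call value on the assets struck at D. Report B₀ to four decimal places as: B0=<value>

d₁ = [ln(V₀/D) + (r + σ²/2)T] / (σ√T)
   = [ln(555.9402/414.3058) + (0.0460 + 0.5·0.3281²)·4.2930] / (0.3281·√4.2930)
   = [0.294056 + 0.428548] / 0.679809 = 1.062952
d₂ = d₁ − σ√T = 1.062952 − 0.679809 = 0.383144
N(d₁) = 0.856098,  N(d₂) = 0.649193,  e^(−rT) = 0.820798
E₀ = V₀·N(d₁) − D·e^(−rT)·N(d₂)
   = 555.9402·0.856098 − 414.3058·0.820798·0.649193 = 255.173765
B₀ = V₀ − E₀ = 555.9402 − 255.173765 = 300.766435

B0=300.7664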